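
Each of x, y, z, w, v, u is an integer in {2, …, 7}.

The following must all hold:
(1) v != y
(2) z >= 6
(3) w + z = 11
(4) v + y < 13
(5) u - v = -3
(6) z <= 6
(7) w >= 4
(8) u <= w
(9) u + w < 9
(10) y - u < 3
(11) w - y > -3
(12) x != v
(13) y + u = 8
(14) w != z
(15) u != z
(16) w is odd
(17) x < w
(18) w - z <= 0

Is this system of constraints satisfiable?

Satisfiable

The assignment x = 3, y = 5, z = 6, w = 5, v = 6, u = 3 works:
  constraint 3 holds since w + z = 11.
  constraint 4 holds since v + y = 11.
The rest check out directly.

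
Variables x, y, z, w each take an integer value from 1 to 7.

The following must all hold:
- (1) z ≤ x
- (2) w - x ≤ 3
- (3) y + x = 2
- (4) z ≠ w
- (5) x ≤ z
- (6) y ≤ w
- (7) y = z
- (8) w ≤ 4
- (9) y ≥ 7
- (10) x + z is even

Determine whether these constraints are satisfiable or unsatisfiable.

Unsatisfiable

From constraints 6 and 9: w ≥ y and y ≥ 7, so w ≥ 7. From constraint 8: w ≤ 4. But 4 < 7, so no value of w works.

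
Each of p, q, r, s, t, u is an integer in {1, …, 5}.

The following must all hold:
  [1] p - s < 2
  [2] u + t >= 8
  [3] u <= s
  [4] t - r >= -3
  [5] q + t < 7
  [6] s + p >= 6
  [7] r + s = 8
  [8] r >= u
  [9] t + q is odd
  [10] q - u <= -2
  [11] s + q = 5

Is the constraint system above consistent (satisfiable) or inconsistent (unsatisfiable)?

Satisfiable

Try p = 3, q = 1, r = 4, s = 4, t = 4, u = 4.
Check constraint 1: p - s = -1; constraint 2: u + t = 8; constraint 4: t - r = 0. The remaining constraints are straightforward to verify.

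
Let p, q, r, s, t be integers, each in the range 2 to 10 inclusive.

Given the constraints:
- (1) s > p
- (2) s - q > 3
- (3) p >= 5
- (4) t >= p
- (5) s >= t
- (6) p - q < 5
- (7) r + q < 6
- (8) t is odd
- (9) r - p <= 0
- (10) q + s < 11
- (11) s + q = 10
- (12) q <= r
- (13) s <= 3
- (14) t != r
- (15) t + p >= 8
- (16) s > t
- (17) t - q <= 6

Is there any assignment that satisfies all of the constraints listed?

Unsatisfiable

From constraints 3 and 4: t ≥ p and p ≥ 5, so t ≥ 5. From constraints 5 and 13: t ≤ s and s ≤ 3, so t ≤ 3. But 3 < 5, so no value of t works.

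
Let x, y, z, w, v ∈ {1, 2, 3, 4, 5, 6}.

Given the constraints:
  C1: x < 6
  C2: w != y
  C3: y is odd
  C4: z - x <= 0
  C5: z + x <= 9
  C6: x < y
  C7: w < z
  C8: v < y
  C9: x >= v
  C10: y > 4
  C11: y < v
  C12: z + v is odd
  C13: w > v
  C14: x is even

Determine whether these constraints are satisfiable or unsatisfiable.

Constraints 4, 6, 7, 11, and 13 give x < y, y < v, v < w, w < z, z ≤ x. Chaining: x < y < v < w < z ≤ x, which forces x < x — impossible.

Unsatisfiable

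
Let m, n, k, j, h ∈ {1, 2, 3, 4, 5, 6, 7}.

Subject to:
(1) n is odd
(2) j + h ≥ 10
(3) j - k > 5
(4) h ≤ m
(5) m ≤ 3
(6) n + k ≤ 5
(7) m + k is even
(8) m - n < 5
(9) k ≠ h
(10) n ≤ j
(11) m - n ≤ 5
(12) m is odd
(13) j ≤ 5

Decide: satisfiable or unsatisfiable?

From constraint 13: j ≤ 5. From constraints 4 and 5: h ≤ m ≤ 3. Hence j + h ≤ 8. But constraint 2 requires j + h ≥ 10, and 10 > 8. Contradiction.

Unsatisfiable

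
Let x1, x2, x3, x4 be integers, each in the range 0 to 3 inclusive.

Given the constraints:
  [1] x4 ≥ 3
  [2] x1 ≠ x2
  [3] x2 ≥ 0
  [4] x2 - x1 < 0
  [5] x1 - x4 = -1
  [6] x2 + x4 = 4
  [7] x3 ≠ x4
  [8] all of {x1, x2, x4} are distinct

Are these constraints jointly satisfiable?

Setting (x1, x2, x3, x4) = (2, 1, 2, 3) satisfies everything: constraint 4: x2 - x1 = -1; constraint 5: x1 - x4 = -1, and the others follow.

Satisfiable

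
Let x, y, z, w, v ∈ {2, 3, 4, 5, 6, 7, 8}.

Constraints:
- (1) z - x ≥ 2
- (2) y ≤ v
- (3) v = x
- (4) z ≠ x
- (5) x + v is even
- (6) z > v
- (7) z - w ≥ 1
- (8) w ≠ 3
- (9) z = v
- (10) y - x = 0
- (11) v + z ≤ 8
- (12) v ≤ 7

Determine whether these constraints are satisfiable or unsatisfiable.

Unsatisfiable

From constraints 3 and 9, z = v = x, so z = x. But constraint 4 says z ≠ x. Contradiction.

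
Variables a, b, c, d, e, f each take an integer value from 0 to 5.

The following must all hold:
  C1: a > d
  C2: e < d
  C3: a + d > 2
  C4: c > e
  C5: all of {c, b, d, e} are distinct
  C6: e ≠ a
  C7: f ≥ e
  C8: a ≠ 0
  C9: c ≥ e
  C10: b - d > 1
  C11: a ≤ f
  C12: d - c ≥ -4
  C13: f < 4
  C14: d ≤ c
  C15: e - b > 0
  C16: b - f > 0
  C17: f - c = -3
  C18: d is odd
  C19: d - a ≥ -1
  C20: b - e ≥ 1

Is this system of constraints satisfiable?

Constraints 1, 2, 11, 15, and 16 give e < d, d < a, a ≤ f, f < b, b < e. Chaining: e < d < a ≤ f < b < e, which forces e < e — impossible.

Unsatisfiable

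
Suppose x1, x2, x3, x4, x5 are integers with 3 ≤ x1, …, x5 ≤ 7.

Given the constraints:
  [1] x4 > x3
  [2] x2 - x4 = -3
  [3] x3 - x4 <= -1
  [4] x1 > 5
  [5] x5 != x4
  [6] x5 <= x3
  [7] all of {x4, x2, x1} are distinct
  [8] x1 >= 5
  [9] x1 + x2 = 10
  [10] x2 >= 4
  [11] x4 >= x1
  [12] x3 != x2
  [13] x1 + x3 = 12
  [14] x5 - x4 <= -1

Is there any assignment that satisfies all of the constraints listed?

Try x1 = 6, x2 = 4, x3 = 6, x4 = 7, x5 = 5.
Check constraint 2: x2 - x4 = -3; constraint 3: x3 - x4 = -1. The remaining constraints are straightforward to verify.

Satisfiable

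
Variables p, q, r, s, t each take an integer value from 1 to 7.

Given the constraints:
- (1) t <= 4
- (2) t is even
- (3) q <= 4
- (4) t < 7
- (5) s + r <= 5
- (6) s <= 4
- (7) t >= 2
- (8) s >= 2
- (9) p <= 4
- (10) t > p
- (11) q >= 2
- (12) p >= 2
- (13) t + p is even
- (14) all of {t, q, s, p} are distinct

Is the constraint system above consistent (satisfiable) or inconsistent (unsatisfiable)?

Constraints 1, 3, 6, 7, 8, 9, 11, and 12 confine each of t, q, s, p to the 3 values {2, …, 4}.
Constraint 14 requires all 4 of them to be distinct, but only 3 values are available — impossible by the pigeonhole principle.

Unsatisfiable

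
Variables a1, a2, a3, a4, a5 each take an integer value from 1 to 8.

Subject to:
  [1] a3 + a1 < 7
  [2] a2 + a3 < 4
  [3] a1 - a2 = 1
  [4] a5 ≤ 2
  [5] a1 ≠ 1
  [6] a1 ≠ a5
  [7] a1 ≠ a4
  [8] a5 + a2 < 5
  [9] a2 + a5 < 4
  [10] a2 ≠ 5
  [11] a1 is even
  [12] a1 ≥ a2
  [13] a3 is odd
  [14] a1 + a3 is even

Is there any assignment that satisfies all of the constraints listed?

Constraint 11 makes a1 even and constraint 13 makes a3 odd, so a1 + a3 must be odd. Constraint 14 says a1 + a3 is even — contradiction.

Unsatisfiable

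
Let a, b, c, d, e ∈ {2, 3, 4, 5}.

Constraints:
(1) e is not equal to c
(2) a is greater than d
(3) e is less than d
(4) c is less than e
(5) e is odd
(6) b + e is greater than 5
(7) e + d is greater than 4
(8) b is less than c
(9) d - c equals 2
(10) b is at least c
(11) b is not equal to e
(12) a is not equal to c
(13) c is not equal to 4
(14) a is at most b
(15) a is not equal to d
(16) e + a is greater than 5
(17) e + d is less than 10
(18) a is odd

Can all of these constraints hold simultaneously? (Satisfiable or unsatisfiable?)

Unsatisfiable

Constraints 2, 3, 4, 8, and 14 give d < a, a ≤ b, b < c, c < e, e < d. Chaining: d < a ≤ b < c < e < d, which forces d < d — impossible.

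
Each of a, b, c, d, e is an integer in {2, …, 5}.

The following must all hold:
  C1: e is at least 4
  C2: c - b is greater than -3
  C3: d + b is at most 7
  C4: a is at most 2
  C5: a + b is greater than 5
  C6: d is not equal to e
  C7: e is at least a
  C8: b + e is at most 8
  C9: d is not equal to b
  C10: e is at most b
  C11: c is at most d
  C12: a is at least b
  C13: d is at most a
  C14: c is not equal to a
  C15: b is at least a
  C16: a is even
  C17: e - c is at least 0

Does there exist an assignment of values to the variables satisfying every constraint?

Unsatisfiable

From constraints 1 and 10: b ≥ e and e ≥ 4, so b ≥ 4. From constraints 4 and 12: b ≤ a and a ≤ 2, so b ≤ 2. But 2 < 4, so no value of b works.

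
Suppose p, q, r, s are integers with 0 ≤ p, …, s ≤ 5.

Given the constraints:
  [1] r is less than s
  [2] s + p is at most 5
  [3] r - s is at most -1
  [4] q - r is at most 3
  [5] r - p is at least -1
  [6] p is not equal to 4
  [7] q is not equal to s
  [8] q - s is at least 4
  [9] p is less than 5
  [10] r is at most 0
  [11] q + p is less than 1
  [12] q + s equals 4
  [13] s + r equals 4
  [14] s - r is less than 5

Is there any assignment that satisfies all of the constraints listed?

Constraints 3, 4, and 8 give r − q ≥ -3, q − s ≥ 4, s − r ≥ 1.
Adding all 3 inequalities: the left sides telescope to 0, and the right sides sum to (-3) + 4 + 1 = 2. So 0 ≥ 2, which is false.

Unsatisfiable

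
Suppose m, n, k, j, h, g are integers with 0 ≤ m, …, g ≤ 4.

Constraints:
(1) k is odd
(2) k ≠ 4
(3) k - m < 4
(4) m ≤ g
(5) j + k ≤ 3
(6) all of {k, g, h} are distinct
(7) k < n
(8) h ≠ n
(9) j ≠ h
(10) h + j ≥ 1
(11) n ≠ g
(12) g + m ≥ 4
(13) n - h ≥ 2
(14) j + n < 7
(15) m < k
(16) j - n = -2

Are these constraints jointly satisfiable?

Satisfiable

The assignment m = 0, n = 3, k = 1, j = 1, h = 0, g = 4 works:
  constraint 3 holds since k - m = 1.
  constraint 5 holds since j + k = 2.
  constraint 10 holds since h + j = 1.
The rest check out directly.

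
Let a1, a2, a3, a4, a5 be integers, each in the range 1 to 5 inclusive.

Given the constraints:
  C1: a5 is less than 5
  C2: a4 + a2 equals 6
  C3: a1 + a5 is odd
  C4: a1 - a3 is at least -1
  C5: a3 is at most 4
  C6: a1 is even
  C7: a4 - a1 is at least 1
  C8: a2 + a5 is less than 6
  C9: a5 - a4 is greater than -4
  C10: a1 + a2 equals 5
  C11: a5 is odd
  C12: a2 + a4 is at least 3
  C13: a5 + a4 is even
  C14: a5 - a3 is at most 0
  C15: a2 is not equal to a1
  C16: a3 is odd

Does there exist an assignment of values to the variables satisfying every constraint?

Setting (a1, a2, a3, a4, a5) = (2, 3, 1, 3, 1) satisfies everything: constraint 2: a4 + a2 = 6; constraint 4: a1 - a3 = 1, and the others follow.

Satisfiable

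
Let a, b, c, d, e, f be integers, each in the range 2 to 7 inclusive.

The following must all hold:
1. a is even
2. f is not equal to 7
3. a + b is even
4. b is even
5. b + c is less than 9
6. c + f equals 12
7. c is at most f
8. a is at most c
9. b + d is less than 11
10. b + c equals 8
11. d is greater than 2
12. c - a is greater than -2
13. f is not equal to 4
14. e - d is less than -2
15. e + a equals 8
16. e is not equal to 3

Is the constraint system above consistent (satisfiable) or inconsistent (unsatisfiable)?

Satisfiable

Setting (a, b, c, d, e, f) = (6, 2, 6, 7, 2, 6) satisfies everything: constraint 5: b + c = 8; constraint 6: c + f = 12, and the others follow.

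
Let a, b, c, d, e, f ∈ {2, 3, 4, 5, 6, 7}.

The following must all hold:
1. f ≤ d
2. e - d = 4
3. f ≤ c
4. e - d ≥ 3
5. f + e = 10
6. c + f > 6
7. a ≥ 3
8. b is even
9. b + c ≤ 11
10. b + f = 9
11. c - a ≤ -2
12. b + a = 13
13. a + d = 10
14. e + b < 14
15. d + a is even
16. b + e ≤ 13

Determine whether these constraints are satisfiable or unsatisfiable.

The assignment a = 7, b = 6, c = 5, d = 3, e = 7, f = 3 works:
  constraint 2 holds since e - d = 4.
  constraint 4 holds since e - d = 4.
The rest check out directly.

Satisfiable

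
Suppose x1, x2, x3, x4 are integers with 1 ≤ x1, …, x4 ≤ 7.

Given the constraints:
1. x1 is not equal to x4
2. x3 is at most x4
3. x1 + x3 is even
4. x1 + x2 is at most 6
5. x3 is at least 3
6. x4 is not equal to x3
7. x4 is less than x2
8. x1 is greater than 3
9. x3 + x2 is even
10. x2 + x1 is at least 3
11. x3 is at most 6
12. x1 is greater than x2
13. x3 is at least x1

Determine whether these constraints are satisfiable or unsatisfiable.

Constraints 2, 7, 12, and 13 give x3 ≤ x4, x4 < x2, x2 < x1, x1 ≤ x3. Chaining: x3 ≤ x4 < x2 < x1 ≤ x3, which forces x3 < x3 — impossible.

Unsatisfiable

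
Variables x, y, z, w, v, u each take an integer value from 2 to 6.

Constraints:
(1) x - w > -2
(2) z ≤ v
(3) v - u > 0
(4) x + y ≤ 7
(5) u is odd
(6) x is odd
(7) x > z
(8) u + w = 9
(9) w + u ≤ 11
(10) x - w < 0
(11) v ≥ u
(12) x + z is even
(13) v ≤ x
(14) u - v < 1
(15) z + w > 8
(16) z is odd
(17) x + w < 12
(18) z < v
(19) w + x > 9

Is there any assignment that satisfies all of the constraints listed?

Satisfiable

Setting (x, y, z, w, v, u) = (5, 2, 3, 6, 5, 3) satisfies everything: constraint 1: x - w = -1; constraint 3: v - u = 2, and the others follow.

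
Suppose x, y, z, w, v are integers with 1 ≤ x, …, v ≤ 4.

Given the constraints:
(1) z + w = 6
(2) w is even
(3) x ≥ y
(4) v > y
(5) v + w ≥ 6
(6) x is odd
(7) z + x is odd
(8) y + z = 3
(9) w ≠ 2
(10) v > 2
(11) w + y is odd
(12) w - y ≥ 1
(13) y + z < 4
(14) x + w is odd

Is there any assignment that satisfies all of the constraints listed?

The assignment x = 3, y = 1, z = 2, w = 4, v = 4 works:
  constraint 1 holds since z + w = 6.
  constraint 5 holds since v + w = 8.
The rest check out directly.

Satisfiable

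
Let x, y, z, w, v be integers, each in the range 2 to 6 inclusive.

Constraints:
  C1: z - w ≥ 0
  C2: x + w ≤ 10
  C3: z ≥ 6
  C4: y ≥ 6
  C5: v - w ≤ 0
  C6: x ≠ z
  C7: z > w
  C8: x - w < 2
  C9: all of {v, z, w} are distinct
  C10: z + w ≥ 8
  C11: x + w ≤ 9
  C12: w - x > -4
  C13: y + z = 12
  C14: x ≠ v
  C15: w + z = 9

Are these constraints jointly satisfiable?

Satisfiable

Take x = 4, y = 6, z = 6, w = 3, v = 2. Then constraint 1: z - w = 3; constraint 2: x + w = 7, and every other listed constraint is also met.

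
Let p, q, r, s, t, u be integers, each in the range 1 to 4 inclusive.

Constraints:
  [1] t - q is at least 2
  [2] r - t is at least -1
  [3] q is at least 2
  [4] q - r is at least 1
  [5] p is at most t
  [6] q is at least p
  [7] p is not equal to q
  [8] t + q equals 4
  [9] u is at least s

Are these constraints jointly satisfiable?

Unsatisfiable

Constraints 1, 2, and 4 give r − t ≥ -1, t − q ≥ 2, q − r ≥ 1.
Adding all 3 inequalities: the left sides telescope to 0, and the right sides sum to (-1) + 2 + 1 = 2. So 0 ≥ 2, which is false.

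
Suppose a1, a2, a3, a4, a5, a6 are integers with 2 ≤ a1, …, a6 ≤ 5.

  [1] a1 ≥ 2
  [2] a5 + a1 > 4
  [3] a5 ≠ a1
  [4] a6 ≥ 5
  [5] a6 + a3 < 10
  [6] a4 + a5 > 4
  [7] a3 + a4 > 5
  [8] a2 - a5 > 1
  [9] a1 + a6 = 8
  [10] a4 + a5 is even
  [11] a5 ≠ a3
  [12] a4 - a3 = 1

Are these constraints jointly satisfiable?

Take a1 = 3, a2 = 4, a3 = 3, a4 = 4, a5 = 2, a6 = 5. Then constraint 2: a5 + a1 = 5; constraint 5: a6 + a3 = 8; constraint 6: a4 + a5 = 6, and every other listed constraint is also met.

Satisfiable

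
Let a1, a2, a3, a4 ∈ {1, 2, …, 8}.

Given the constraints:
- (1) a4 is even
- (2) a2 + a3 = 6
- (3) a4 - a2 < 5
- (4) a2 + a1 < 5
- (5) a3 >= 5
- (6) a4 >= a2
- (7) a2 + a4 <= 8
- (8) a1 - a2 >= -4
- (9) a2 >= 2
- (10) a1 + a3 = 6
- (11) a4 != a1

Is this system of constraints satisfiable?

Unsatisfiable

From constraint 9: a2 ≥ 2. From constraint 5: a3 ≥ 5. Hence a2 + a3 ≥ 7. But constraint 2 requires a2 + a3 = 6, and 6 < 7. Contradiction.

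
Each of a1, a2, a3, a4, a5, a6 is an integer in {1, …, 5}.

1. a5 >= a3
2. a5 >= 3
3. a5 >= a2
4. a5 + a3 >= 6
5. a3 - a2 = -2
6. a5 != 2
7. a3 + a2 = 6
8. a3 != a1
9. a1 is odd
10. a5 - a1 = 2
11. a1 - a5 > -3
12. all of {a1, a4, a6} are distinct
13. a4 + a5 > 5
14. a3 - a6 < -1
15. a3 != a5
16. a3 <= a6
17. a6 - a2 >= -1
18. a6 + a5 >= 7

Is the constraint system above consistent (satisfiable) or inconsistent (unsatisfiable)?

One satisfying assignment is a1 = 3, a2 = 4, a3 = 2, a4 = 2, a5 = 5, a6 = 4.
For the less obvious constraints — constraint 4: a5 + a3 = 7; constraint 5: a3 - a2 = -2; constraint 7: a3 + a2 = 6 — and the others hold by inspection.

Satisfiable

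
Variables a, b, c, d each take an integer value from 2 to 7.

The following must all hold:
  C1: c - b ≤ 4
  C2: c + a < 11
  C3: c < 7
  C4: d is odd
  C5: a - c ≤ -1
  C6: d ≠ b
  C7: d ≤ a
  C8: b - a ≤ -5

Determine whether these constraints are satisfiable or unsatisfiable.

Constraints 1, 5, and 8 give b − c ≥ -4, c − a ≥ 1, a − b ≥ 5.
Adding all 3 inequalities: the left sides telescope to 0, and the right sides sum to (-4) + 1 + 5 = 2. So 0 ≥ 2, which is false.

Unsatisfiable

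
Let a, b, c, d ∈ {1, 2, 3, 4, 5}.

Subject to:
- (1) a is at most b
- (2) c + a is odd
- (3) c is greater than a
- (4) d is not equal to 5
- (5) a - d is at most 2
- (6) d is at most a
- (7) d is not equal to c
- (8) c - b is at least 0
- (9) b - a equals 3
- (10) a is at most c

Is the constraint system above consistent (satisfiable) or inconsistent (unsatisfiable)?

One satisfying assignment is a = 2, b = 5, c = 5, d = 2.
For the less obvious constraints — constraint 5: a - d = 0; constraint 8: c - b = 0 — and the others hold by inspection.

Satisfiable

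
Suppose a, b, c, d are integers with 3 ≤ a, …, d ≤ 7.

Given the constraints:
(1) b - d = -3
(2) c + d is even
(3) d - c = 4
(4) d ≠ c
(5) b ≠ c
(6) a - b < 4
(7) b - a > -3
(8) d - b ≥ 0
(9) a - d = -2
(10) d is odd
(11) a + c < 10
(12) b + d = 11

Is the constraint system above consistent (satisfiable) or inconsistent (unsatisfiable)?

Satisfiable

One satisfying assignment is a = 5, b = 4, c = 3, d = 7.
For the less obvious constraints — constraint 1: b - d = -3; constraint 3: d - c = 4; constraint 6: a - b = 1 — and the others hold by inspection.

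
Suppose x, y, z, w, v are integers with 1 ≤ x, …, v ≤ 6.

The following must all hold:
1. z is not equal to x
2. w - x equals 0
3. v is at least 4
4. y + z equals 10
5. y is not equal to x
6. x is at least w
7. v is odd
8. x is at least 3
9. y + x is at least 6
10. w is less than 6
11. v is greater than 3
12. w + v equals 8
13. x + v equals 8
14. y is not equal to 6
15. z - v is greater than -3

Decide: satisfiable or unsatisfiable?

Take x = 3, y = 5, z = 5, w = 3, v = 5. Then constraint 2: w - x = 0; constraint 4: y + z = 10; constraint 9: y + x = 8, and every other listed constraint is also met.

Satisfiable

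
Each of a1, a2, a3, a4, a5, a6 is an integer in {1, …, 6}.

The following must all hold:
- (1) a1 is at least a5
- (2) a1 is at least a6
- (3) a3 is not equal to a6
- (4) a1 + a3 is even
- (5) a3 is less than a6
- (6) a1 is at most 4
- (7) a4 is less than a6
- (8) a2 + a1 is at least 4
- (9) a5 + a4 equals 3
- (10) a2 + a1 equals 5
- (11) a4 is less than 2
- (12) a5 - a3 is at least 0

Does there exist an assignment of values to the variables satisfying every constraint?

Satisfiable

The assignment a1 = 4, a2 = 1, a3 = 2, a4 = 1, a5 = 2, a6 = 4 works:
  constraint 8 holds since a2 + a1 = 5.
  constraint 9 holds since a5 + a4 = 3.
  constraint 10 holds since a2 + a1 = 5.
The rest check out directly.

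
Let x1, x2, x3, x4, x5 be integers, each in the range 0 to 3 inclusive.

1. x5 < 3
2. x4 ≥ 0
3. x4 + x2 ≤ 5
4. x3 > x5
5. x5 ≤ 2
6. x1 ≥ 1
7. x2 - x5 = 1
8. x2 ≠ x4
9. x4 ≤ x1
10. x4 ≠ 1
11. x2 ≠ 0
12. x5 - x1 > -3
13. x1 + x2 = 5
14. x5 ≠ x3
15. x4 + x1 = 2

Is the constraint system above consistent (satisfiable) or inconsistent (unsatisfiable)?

Setting (x1, x2, x3, x4, x5) = (2, 3, 3, 0, 2) satisfies everything: constraint 3: x4 + x2 = 3; constraint 7: x2 - x5 = 1, and the others follow.

Satisfiable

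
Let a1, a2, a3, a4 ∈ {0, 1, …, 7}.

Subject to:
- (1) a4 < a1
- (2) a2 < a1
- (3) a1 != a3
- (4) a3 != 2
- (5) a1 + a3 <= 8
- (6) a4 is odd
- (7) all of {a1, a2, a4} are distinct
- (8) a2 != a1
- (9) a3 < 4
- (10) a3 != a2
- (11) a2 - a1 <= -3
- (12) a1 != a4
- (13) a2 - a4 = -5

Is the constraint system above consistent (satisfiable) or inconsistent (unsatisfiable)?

One satisfying assignment is a1 = 6, a2 = 0, a3 = 1, a4 = 5.
For the less obvious constraints — constraint 5: a1 + a3 = 7; constraint 11: a2 - a1 = -6; constraint 13: a2 - a4 = -5 — and the others hold by inspection.

Satisfiable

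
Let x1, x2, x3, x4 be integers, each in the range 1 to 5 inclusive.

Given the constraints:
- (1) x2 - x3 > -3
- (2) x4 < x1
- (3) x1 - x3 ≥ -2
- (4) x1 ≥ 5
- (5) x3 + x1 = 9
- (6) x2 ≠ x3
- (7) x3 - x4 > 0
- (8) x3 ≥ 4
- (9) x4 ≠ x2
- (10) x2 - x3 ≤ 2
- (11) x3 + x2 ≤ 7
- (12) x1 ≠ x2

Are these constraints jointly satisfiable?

Satisfiable

The assignment x1 = 5, x2 = 3, x3 = 4, x4 = 1 works:
  constraint 1 holds since x2 - x3 = -1.
  constraint 3 holds since x1 - x3 = 1.
  constraint 5 holds since x3 + x1 = 9.
The rest check out directly.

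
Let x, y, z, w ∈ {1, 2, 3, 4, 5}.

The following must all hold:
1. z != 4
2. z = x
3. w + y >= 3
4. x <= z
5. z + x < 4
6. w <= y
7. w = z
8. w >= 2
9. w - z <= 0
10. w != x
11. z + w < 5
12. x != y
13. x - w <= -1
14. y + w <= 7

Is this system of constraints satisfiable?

From constraints 2 and 7, w = z = x, so w = x. But constraint 10 says w ≠ x. Contradiction.

Unsatisfiable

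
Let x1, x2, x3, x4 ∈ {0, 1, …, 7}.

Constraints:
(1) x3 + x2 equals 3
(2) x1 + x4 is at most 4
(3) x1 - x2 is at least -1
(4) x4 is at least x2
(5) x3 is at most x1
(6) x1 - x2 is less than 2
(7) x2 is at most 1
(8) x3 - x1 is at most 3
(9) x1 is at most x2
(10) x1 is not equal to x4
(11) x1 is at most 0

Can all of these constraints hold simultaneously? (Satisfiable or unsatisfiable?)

Unsatisfiable

From constraints 5 and 11: x3 ≤ x1 ≤ 0. From constraint 7: x2 ≤ 1. Hence x3 + x2 ≤ 1. But constraint 1 requires x3 + x2 = 3, and 3 > 1. Contradiction.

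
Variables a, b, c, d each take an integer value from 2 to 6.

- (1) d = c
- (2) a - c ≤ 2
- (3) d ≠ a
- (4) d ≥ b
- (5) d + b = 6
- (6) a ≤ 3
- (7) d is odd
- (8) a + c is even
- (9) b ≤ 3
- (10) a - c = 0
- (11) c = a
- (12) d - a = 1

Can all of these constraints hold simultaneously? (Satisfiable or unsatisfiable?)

Unsatisfiable

From constraints 1 and 11, d = c = a, so d = a. But constraint 3 says d ≠ a. Contradiction.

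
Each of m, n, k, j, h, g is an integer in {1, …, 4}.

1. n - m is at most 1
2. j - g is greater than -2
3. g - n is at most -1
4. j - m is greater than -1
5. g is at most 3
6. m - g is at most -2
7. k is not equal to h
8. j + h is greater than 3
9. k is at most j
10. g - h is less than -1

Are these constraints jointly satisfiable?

Unsatisfiable

Constraints 1, 3, and 6 give m − n ≥ -1, n − g ≥ 1, g − m ≥ 2.
Adding all 3 inequalities: the left sides telescope to 0, and the right sides sum to (-1) + 1 + 2 = 2. So 0 ≥ 2, which is false.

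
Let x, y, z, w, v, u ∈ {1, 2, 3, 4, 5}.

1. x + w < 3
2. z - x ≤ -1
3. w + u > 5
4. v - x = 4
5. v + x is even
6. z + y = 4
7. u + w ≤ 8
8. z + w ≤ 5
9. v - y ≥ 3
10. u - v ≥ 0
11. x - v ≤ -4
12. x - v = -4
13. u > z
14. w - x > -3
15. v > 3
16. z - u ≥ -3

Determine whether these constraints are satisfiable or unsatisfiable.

Unsatisfiable

Constraints 2, 10, 11, and 16 give x − z ≥ 1, z − u ≥ -3, u − v ≥ 0, v − x ≥ 4.
Adding all 4 inequalities: the left sides telescope to 0, and the right sides sum to 1 + (-3) + 0 + 4 = 2. So 0 ≥ 2, which is false.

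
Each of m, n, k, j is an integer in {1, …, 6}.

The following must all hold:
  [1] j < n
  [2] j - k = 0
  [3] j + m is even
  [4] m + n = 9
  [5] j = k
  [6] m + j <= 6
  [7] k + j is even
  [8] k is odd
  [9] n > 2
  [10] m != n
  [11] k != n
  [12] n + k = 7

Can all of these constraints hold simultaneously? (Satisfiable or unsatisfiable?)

Satisfiable

One satisfying assignment is m = 3, n = 6, k = 1, j = 1.
For the less obvious constraints — constraint 2: j - k = 0; constraint 4: m + n = 9 — and the others hold by inspection.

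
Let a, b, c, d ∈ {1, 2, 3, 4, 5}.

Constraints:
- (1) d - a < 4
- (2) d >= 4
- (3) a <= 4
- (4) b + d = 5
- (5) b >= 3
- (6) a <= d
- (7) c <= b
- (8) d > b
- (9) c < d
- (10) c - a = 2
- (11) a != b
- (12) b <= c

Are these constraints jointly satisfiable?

From constraint 5: b ≥ 3. From constraint 2: d ≥ 4. Hence b + d ≥ 7. But constraint 4 requires b + d = 5, and 5 < 7. Contradiction.

Unsatisfiable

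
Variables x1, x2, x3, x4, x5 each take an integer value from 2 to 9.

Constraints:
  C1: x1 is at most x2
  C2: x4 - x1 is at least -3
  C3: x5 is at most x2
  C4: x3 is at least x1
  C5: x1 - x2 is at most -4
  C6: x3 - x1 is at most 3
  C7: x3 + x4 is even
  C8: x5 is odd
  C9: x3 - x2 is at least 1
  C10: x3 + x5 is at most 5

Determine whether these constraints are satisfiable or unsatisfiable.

Constraints 5, 6, and 9 give x2 − x1 ≥ 4, x1 − x3 ≥ -3, x3 − x2 ≥ 1.
Adding all 3 inequalities: the left sides telescope to 0, and the right sides sum to 4 + (-3) + 1 = 2. So 0 ≥ 2, which is false.

Unsatisfiable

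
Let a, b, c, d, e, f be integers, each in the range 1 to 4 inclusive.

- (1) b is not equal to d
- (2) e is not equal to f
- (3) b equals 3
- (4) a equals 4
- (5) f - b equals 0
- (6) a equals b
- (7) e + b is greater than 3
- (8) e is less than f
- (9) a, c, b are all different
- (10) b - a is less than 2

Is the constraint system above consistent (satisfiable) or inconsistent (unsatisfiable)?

Unsatisfiable

Constraint 4 fixes a = 4 and constraint 3 fixes b = 3, but constraint 6 requires a = b. Since 4 ≠ 3, contradiction.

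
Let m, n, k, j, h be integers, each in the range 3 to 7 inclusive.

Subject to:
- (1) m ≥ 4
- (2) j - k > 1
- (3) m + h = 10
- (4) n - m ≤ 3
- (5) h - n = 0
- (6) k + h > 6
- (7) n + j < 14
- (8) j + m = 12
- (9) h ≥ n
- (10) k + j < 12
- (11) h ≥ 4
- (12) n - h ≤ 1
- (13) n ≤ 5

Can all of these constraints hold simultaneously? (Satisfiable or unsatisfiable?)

The assignment m = 5, n = 5, k = 4, j = 7, h = 5 works:
  constraint 2 holds since j - k = 3.
  constraint 3 holds since m + h = 10.
The rest check out directly.

Satisfiable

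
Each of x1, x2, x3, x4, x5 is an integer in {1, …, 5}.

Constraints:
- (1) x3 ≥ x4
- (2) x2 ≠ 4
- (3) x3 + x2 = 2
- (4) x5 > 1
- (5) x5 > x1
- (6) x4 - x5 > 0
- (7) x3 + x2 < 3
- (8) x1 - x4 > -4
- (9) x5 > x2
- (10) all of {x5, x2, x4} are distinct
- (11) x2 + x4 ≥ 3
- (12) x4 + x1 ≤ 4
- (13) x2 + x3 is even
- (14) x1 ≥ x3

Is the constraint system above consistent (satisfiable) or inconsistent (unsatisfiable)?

Constraints 1, 5, 6, and 14 give x3 ≤ x1, x1 < x5, x5 < x4, x4 ≤ x3. Chaining: x3 ≤ x1 < x5 < x4 ≤ x3, which forces x3 < x3 — impossible.

Unsatisfiable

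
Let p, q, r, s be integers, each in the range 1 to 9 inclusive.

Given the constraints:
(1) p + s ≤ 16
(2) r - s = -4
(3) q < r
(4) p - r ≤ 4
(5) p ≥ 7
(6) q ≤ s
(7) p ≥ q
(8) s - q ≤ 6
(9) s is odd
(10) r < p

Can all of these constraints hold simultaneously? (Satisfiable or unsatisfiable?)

Satisfiable

The assignment p = 7, q = 3, r = 5, s = 9 works:
  constraint 1 holds since p + s = 16.
  constraint 2 holds since r - s = -4.
The rest check out directly.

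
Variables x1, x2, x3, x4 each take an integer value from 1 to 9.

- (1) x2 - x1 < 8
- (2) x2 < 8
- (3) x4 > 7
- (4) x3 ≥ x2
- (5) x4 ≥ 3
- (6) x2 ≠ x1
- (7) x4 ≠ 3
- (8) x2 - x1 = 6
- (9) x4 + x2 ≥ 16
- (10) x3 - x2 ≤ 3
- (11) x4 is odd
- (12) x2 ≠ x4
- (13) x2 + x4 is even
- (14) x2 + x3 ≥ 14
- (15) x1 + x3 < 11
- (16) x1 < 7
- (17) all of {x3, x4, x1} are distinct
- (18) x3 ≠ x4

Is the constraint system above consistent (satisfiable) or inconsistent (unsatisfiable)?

The assignment x1 = 1, x2 = 7, x3 = 7, x4 = 9 works:
  constraint 1 holds since x2 - x1 = 6.
  constraint 8 holds since x2 - x1 = 6.
The rest check out directly.

Satisfiable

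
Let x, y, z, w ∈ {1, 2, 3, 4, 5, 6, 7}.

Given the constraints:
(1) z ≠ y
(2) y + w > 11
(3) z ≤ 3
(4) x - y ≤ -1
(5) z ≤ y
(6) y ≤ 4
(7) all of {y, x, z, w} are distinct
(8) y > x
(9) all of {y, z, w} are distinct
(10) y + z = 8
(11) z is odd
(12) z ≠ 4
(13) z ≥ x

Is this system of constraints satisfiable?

Unsatisfiable

From constraint 6: y ≤ 4. From constraint 3: z ≤ 3. Hence y + z ≤ 7. But constraint 10 requires y + z = 8, and 8 > 7. Contradiction.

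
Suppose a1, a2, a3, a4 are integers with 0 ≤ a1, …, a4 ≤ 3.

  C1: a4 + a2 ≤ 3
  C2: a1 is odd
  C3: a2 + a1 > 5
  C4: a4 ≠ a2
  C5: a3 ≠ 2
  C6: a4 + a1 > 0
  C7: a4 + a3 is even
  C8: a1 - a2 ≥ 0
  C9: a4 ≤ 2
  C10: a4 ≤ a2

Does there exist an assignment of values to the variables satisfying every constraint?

Satisfiable

Try a1 = 3, a2 = 3, a3 = 0, a4 = 0.
Check constraint 1: a4 + a2 = 3; constraint 3: a2 + a1 = 6; constraint 6: a4 + a1 = 3. The remaining constraints are straightforward to verify.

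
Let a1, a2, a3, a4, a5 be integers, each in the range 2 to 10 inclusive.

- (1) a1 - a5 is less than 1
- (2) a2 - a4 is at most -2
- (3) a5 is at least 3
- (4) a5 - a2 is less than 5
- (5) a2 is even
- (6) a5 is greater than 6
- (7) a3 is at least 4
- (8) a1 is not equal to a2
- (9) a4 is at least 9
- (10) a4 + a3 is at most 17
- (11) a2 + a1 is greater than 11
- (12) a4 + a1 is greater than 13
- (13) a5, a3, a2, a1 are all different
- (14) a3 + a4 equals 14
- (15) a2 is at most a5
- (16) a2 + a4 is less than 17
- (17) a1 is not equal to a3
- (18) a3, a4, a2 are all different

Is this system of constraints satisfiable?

Satisfiable

Take a1 = 7, a2 = 6, a3 = 5, a4 = 9, a5 = 9. Then constraint 1: a1 - a5 = -2; constraint 2: a2 - a4 = -3, and every other listed constraint is also met.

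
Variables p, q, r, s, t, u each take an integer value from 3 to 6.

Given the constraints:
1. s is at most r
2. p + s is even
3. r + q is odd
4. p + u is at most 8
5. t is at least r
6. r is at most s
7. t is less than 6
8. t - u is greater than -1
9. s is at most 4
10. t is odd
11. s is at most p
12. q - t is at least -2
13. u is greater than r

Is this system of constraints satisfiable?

Take p = 3, q = 4, r = 3, s = 3, t = 5, u = 5. Then constraint 4: p + u = 8; constraint 8: t - u = 0; constraint 12: q - t = -1, and every other listed constraint is also met.

Satisfiable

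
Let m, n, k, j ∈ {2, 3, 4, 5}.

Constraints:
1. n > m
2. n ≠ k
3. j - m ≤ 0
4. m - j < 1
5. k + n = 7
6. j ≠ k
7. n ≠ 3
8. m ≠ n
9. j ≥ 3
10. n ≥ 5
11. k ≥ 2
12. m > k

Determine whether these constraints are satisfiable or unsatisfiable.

Satisfiable

Setting (m, n, k, j) = (3, 5, 2, 3) satisfies everything: constraint 3: j - m = 0; constraint 4: m - j = 0; constraint 5: k + n = 7, and the others follow.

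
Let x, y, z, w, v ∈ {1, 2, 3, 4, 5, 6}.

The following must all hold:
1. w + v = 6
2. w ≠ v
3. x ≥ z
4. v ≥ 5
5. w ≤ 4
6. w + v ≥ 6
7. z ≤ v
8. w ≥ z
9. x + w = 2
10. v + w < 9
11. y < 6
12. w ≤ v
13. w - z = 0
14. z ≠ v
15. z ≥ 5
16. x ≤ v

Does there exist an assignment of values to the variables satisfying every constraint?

From constraints 8 and 15: w ≥ z and z ≥ 5, so w ≥ 5. From constraint 5: w ≤ 4. But 4 < 5, so no value of w works.

Unsatisfiable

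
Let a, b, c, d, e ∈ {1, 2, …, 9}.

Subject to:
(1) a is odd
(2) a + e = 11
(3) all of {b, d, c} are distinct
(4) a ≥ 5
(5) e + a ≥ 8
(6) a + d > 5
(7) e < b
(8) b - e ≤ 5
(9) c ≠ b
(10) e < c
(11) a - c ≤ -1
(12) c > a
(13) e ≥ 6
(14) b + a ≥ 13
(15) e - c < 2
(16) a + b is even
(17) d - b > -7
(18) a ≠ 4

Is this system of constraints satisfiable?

Satisfiable

Take a = 5, b = 9, c = 7, d = 3, e = 6. Then constraint 2: a + e = 11; constraint 5: e + a = 11, and every other listed constraint is also met.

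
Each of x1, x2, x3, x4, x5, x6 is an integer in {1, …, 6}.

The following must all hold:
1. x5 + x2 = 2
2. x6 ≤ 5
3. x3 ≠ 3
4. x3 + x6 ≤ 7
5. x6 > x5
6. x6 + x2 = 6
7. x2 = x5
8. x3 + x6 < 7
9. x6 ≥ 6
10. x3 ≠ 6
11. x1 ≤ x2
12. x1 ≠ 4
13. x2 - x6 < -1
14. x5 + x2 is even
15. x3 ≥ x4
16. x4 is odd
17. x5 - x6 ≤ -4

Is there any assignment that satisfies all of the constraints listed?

Unsatisfiable

From constraint 9: x6 ≥ 6. From constraint 2: x6 ≤ 5. But 5 < 6, so no value of x6 works.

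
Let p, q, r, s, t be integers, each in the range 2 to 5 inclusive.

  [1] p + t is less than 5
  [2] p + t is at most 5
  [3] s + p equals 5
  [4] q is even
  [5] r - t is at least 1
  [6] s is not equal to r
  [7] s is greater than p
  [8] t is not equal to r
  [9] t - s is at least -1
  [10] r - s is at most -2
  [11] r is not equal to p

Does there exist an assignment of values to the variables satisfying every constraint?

Constraints 5, 9, and 10 give s − r ≥ 2, r − t ≥ 1, t − s ≥ -1.
Adding all 3 inequalities: the left sides telescope to 0, and the right sides sum to 2 + 1 + (-1) = 2. So 0 ≥ 2, which is false.

Unsatisfiable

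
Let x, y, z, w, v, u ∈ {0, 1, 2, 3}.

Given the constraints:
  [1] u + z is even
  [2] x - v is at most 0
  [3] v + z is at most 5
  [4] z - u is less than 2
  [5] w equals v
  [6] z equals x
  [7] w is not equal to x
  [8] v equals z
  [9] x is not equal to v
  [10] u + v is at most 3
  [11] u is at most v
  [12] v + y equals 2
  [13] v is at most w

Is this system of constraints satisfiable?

Unsatisfiable

From constraints 5, 6, and 8, w = v = z = x, so w = x. But constraint 7 says w ≠ x. Contradiction.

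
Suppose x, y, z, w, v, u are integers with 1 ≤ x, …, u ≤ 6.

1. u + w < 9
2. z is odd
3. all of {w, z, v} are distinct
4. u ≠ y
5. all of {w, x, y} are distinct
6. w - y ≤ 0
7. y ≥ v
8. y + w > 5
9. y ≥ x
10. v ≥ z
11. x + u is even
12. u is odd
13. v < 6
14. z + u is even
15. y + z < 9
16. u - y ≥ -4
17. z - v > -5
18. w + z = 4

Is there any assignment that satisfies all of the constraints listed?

Satisfiable

Try x = 1, y = 5, z = 1, w = 3, v = 5, u = 3.
Check constraint 1: u + w = 6; constraint 6: w - y = -2; constraint 8: y + w = 8. The remaining constraints are straightforward to verify.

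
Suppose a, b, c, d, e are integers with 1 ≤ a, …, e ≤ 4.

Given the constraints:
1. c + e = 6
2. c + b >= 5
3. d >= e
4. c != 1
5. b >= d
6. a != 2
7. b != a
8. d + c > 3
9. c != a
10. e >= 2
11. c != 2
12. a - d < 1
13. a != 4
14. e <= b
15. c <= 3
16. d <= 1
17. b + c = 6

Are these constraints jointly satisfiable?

Unsatisfiable

From constraint 15: c ≤ 3. From constraints 3 and 16: e ≤ d ≤ 1. Hence c + e ≤ 4. But constraint 1 requires c + e = 6, and 6 > 4. Contradiction.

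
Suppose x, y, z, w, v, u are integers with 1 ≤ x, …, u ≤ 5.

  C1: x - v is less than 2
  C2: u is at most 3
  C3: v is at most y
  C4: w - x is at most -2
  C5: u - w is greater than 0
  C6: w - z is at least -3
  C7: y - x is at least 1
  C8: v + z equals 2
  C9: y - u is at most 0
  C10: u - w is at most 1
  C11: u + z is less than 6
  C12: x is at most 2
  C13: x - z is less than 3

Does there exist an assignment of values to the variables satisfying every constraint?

Unsatisfiable

Constraints 4, 7, 9, and 10 give u − y ≥ 0, y − x ≥ 1, x − w ≥ 2, w − u ≥ -1.
Adding all 4 inequalities: the left sides telescope to 0, and the right sides sum to 0 + 1 + 2 + (-1) = 2. So 0 ≥ 2, which is false.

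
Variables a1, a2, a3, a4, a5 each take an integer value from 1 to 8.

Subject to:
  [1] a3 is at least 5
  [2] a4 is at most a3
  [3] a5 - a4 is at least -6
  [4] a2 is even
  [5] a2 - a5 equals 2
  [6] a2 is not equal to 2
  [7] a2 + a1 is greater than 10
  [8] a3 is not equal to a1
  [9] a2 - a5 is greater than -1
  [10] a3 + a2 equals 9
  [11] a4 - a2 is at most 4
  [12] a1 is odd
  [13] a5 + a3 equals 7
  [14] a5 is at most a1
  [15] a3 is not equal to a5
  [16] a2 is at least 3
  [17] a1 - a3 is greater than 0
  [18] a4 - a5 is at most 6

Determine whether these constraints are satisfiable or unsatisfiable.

Satisfiable

The assignment a1 = 7, a2 = 4, a3 = 5, a4 = 5, a5 = 2 works:
  constraint 3 holds since a5 - a4 = -3.
  constraint 5 holds since a2 - a5 = 2.
The rest check out directly.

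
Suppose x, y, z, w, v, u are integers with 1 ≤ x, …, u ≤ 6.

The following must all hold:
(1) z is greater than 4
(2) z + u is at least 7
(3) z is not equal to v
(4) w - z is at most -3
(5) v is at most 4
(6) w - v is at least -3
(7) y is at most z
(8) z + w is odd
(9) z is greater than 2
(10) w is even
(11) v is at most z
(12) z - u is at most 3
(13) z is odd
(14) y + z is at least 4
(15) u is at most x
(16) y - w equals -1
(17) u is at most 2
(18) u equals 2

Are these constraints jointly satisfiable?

Satisfiable

One satisfying assignment is x = 6, y = 1, z = 5, w = 2, v = 2, u = 2.
For the less obvious constraints — constraint 2: z + u = 7; constraint 4: w - z = -3 — and the others hold by inspection.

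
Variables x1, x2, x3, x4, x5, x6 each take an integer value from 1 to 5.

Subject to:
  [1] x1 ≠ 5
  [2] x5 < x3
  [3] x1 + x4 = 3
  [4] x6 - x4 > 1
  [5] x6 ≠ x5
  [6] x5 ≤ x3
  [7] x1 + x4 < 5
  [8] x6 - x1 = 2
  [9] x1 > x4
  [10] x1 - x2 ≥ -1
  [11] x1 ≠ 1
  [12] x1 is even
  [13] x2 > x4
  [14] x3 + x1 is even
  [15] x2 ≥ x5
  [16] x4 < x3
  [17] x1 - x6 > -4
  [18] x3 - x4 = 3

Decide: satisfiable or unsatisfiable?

Satisfiable

The assignment x1 = 2, x2 = 3, x3 = 4, x4 = 1, x5 = 1, x6 = 4 works:
  constraint 3 holds since x1 + x4 = 3.
  constraint 4 holds since x6 - x4 = 3.
  constraint 7 holds since x1 + x4 = 3.
The rest check out directly.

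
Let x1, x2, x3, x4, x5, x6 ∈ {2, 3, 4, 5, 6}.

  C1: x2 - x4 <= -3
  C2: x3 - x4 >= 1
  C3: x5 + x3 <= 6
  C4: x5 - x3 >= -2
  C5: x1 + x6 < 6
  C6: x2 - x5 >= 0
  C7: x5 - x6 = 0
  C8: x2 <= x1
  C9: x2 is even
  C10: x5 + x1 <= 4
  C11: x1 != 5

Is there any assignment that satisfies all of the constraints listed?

Unsatisfiable

Constraints 1, 2, 4, and 6 give x2 − x5 ≥ 0, x5 − x3 ≥ -2, x3 − x4 ≥ 1, x4 − x2 ≥ 3.
Adding all 4 inequalities: the left sides telescope to 0, and the right sides sum to 0 + (-2) + 1 + 3 = 2. So 0 ≥ 2, which is false.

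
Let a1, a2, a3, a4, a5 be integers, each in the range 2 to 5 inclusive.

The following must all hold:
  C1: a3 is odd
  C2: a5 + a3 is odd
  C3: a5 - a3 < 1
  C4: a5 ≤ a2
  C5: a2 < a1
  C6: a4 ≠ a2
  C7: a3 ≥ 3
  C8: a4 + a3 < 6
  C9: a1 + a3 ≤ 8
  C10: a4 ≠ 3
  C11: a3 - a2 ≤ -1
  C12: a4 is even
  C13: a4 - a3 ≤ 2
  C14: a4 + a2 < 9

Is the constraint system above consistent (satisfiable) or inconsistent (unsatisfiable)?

Setting (a1, a2, a3, a4, a5) = (5, 4, 3, 2, 2) satisfies everything: constraint 3: a5 - a3 = -1; constraint 8: a4 + a3 = 5; constraint 9: a1 + a3 = 8, and the others follow.

Satisfiable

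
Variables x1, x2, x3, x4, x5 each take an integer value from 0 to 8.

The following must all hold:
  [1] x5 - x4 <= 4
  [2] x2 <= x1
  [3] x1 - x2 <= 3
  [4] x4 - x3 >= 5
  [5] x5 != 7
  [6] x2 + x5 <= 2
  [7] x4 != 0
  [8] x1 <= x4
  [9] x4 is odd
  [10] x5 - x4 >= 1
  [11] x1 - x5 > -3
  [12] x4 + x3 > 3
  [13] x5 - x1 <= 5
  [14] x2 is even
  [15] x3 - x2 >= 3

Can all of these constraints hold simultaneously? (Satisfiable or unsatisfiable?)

Constraints 3, 4, 10, 13, and 15 give x3 − x2 ≥ 3, x2 − x1 ≥ -3, x1 − x5 ≥ -5, x5 − x4 ≥ 1, x4 − x3 ≥ 5.
Adding all 5 inequalities: the left sides telescope to 0, and the right sides sum to 3 + (-3) + (-5) + 1 + 5 = 1. So 0 ≥ 1, which is false.

Unsatisfiable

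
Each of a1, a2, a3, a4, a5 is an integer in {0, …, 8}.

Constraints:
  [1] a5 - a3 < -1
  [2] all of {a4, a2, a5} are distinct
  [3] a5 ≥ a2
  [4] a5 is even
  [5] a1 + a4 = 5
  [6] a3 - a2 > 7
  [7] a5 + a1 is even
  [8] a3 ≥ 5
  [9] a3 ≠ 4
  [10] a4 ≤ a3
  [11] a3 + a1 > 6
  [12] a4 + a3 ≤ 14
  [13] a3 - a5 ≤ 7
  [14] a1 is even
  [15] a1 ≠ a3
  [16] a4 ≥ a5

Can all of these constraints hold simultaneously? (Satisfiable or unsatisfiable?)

Take a1 = 0, a2 = 0, a3 = 8, a4 = 5, a5 = 4. Then constraint 1: a5 - a3 = -4; constraint 5: a1 + a4 = 5, and every other listed constraint is also met.

Satisfiable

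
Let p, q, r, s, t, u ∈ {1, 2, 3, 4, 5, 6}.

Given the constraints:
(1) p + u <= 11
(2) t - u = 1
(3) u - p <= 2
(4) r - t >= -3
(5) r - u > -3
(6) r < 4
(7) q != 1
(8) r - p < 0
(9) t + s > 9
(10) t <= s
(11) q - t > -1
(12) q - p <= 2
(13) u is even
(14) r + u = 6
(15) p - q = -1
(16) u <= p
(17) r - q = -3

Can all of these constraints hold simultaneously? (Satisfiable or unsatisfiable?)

Satisfiable

One satisfying assignment is p = 4, q = 5, r = 2, s = 5, t = 5, u = 4.
For the less obvious constraints — constraint 1: p + u = 8; constraint 2: t - u = 1 — and the others hold by inspection.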